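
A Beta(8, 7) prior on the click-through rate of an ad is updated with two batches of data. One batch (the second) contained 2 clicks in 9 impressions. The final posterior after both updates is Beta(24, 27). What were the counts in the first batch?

14 clicks and 13 non-clicks

Because Beta–binomial updating is additive in the counts, the combined data contributed (α_post−α_prior, β_post−β_prior) successes and failures.
Total across both batches: 24−8=16 clicks, 27−7=20 non-clicks.
Subtract the second batch: 16−2=14 clicks and 20−7=13 non-clicks.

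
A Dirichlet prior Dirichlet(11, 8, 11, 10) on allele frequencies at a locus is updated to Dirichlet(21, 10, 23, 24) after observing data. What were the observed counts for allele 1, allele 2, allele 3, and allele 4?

For a Dirichlet(α) prior with multinomial counts c, the posterior is Dirichlet(α + c) componentwise.
Counts are posterior − prior componentwise: 21−11=10, 10−8=2, 23−11=12, 24−10=14.

counts (10, 2, 12, 14)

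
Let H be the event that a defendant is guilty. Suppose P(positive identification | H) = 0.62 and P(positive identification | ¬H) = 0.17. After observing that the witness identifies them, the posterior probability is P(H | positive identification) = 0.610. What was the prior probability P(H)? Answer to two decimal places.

P(H) = 0.30

In odds form, posterior odds = prior odds × likelihood ratio, so prior odds = posterior odds ÷ LR.
Posterior odds = 0.610/(1−0.610) = 1.5641. LR = 0.62/0.17 = 3.6471.
Prior odds = 1.5641/3.6471 = 0.4289, so P(H) = 0.4289/(1+0.4289) ≈ 0.30.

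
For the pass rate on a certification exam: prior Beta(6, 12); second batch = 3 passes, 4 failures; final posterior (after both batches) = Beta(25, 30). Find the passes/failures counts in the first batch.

16 passes and 14 failures

Because Beta–binomial updating is additive in the counts, the combined data contributed (α_post−α_prior, β_post−β_prior) successes and failures.
Total across both batches: 25−6=19 passes, 30−12=18 failures.
Subtract the second batch: 19−3=16 passes and 18−4=14 failures.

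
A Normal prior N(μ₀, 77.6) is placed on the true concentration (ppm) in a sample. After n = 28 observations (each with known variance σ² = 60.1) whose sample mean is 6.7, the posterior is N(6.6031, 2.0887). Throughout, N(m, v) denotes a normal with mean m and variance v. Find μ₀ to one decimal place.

μ₀ = 3.1

With known observation variance, the Normal–Normal posterior has precision τ_n = τ₀ + n/σ² and mean μ_n = (τ₀μ₀ + (n/σ²)x̄)/τ_n.
Here τ₀ = 1/77.6 = 0.012887 and τ_data = 28/60.1 = 0.465890, so τ_n = 0.478777.
Rearranging for μ₀: μ₀ = (μ_n·τ_n − τ_data·x̄)/τ₀ = (6.6031·0.478777 − 0.465890·6.7) / 0.012887 = 0.039949/0.012887 ≈ 3.1.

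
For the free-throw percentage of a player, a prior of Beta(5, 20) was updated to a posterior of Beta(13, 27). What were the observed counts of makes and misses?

Under Beta–binomial conjugacy the posterior parameters are (α+s, β+f).
So s = 13 − 5 = 8 and f = 27 − 20 = 7.

8 makes and 7 misses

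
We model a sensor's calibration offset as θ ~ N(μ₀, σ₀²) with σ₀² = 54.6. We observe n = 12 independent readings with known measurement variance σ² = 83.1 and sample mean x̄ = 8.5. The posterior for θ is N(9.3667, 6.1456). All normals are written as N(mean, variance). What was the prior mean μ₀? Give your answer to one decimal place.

The posterior mean is a precision-weighted average: μ_n = (τ₀μ₀ + τ_data·x̄)/(τ₀+τ_data), with τ₀=1/σ₀² and τ_data=n/σ².
Here τ₀ = 1/54.6 = 0.018315 and τ_data = 12/83.1 = 0.144404, so τ_n = 0.162719.
Rearranging for μ₀: μ₀ = (μ_n·τ_n − τ_data·x̄)/τ₀ = (9.3667·0.162719 − 0.144404·8.5) / 0.018315 = 0.296706/0.018315 ≈ 16.2.

μ₀ = 16.2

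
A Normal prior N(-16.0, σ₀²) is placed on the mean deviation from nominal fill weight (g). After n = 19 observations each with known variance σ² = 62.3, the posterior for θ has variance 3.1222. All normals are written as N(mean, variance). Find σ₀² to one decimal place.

For the Normal–Normal model with known σ², precisions add: τ_n = τ₀ + n/σ².
So 1/σ₀² = 1/3.1222 − 19/62.3 = 0.320287 − 0.304976 = 0.015311.
Hence σ₀² = 1/0.015311 ≈ 65.3.

σ₀² = 65.3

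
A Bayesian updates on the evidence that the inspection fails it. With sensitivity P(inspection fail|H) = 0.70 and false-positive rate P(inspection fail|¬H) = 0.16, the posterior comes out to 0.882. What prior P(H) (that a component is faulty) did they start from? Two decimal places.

Bayes' rule in odds form gives O(H|E) = O(H)·[P(E|H)/P(E|¬H)], hence O(H) = O(H|E)/LR.
Posterior odds = 0.882/(1−0.882) = 7.4746. LR = 0.70/0.16 = 4.3750.
Prior odds = 7.4746/4.3750 = 1.7085, so P(H) = 1.7085/(1+1.7085) ≈ 0.63.

P(H) = 0.63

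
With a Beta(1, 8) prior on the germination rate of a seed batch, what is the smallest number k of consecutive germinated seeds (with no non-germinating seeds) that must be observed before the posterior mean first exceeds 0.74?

k = 22

After k germinated seeds and 0 non-germinating seeds the posterior is Beta(1+k, 8), with mean (1+k)/(1+8+k).
Set (1+k)/(9+k) > 0.74 and solve: k > (0.74·9 − 1)/(1 − 0.74) = 21.769.
The smallest integer exceeding 21.769 is 22, and checking k=22: (23)/(31) = 0.7419 > 0.74.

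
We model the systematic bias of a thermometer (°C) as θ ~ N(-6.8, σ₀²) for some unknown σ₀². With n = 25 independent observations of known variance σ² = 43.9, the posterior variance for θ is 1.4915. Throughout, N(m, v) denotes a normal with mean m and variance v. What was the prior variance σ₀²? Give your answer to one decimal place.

For the Normal–Normal model with known σ², precisions add: τ_n = τ₀ + n/σ².
So 1/σ₀² = 1/1.4915 − 25/43.9 = 0.670466 − 0.569476 = 0.100990.
Hence σ₀² = 1/0.100990 ≈ 9.9.

σ₀² = 9.9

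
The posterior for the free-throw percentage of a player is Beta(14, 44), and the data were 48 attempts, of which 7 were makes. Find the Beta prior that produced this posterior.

A Beta(α, β) prior with s successes and f failures in binomial data gives a Beta(α+s, β+f) posterior.
So α = 14 − 7 = 7 and β = 44 − 41 = 3.

Beta(7, 3)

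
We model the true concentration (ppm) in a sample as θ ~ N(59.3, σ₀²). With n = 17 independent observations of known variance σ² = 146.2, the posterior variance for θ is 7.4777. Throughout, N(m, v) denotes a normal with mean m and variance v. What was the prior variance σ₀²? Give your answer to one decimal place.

Posterior precision equals prior precision plus data precision: 1/σ_n² = 1/σ₀² + n/σ².
So 1/σ₀² = 1/7.4777 − 17/146.2 = 0.133731 − 0.116279 = 0.017452.
Hence σ₀² = 1/0.017452 ≈ 57.3.

σ₀² = 57.3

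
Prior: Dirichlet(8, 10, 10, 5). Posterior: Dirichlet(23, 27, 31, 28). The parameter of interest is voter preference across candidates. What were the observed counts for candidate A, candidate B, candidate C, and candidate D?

For a Dirichlet(α) prior with multinomial counts c, the posterior is Dirichlet(α + c) componentwise.
Counts are posterior − prior componentwise: 23−8=15, 27−10=17, 31−10=21, 28−5=23.

counts (15, 17, 21, 23)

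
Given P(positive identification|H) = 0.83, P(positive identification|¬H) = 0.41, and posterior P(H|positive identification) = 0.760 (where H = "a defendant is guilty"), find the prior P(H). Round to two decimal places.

P(H) = 0.61

In odds form, posterior odds = prior odds × likelihood ratio, so prior odds = posterior odds ÷ LR.
Posterior odds = 0.760/(1−0.760) = 3.1667. LR = 0.83/0.41 = 2.0244.
Prior odds = 3.1667/2.0244 = 1.5643, so P(H) = 1.5643/(1+1.5643) ≈ 0.61.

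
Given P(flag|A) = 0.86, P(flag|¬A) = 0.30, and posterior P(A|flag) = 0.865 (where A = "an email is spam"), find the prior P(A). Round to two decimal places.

P(A) = 0.69

Bayes' rule in odds form gives O(A|E) = O(A)·[P(E|A)/P(E|¬A)], hence O(A) = O(A|E)/LR.
Posterior odds = 0.865/(1−0.865) = 6.4074. LR = 0.86/0.30 = 2.8667.
Prior odds = 6.4074/2.8667 = 2.2351, so P(A) = 2.2351/(1+2.2351) ≈ 0.69.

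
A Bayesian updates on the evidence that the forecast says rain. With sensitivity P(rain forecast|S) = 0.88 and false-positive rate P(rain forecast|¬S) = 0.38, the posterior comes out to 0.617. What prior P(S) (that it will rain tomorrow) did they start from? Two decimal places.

P(S) = 0.41

In odds form, posterior odds = prior odds × likelihood ratio, so prior odds = posterior odds ÷ LR.
Posterior odds = 0.617/(1−0.617) = 1.6110. LR = 0.88/0.38 = 2.3158.
Prior odds = 1.6110/2.3158 = 0.6957, so P(S) = 0.6957/(1+0.6957) ≈ 0.41.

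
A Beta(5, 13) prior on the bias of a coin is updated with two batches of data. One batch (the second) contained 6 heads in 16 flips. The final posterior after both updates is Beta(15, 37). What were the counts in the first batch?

Because Beta–binomial updating is additive in the counts, the combined data contributed (α_post−α_prior, β_post−β_prior) successes and failures.
Total across both batches: 15−5=10 heads, 37−13=24 tails.
Subtract the second batch: 10−6=4 heads and 24−10=14 tails.

4 heads and 14 tails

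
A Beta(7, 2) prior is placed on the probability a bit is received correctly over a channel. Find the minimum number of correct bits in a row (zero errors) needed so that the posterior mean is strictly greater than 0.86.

k = 6

After k correct bits and 0 errors the posterior is Beta(7+k, 2), with mean (7+k)/(7+2+k).
Set (7+k)/(9+k) > 0.86 and solve: k > (0.86·9 − 7)/(1 − 0.86) = 5.286.
The smallest integer exceeding 5.286 is 6.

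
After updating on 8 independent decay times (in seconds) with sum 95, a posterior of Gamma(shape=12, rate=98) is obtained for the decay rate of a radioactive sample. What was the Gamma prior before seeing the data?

Gamma(shape=4, rate=3)

For an exponential likelihood with a Gamma(α, β) prior on the rate, n observations with total T give posterior Gamma(α+n, β+T).
So α = 12 − 8 = 4 and β = 98 − 95 = 3.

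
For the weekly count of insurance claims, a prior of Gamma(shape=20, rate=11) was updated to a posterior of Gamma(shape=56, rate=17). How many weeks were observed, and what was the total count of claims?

A Gamma(α, β) prior (rate parametrization) on a Poisson rate with n observations summing to S gives posterior Gamma(α+S, β+n).
Matching: Σxᵢ = 56 − 20 = 36 and n = 17 − 11 = 6.

n = 6 weeks with total 36 claims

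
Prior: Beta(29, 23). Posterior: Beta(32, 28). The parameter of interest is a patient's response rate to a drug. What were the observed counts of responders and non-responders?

A Beta(a, b) prior with s successes and f failures in binomial data gives a Beta(a+s, b+f) posterior.
So s = 32 − 29 = 3 and f = 28 − 23 = 5.

3 responders and 5 non-responders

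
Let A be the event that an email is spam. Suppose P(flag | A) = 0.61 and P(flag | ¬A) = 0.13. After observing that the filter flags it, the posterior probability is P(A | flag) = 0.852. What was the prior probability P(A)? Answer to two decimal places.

P(A) = 0.55

Bayes' rule in odds form gives O(A|E) = O(A)·[P(E|A)/P(E|¬A)], hence O(A) = O(A|E)/LR.
Posterior odds = 0.852/(1−0.852) = 5.7568. LR = 0.61/0.13 = 4.6923.
Prior odds = 5.7568/4.6923 = 1.2269, so P(A) = 1.2269/(1+1.2269) ≈ 0.55.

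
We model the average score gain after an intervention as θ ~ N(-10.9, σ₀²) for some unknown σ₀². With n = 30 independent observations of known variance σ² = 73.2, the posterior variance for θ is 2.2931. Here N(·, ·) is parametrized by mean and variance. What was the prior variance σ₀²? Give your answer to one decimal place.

For the Normal–Normal model with known σ², precisions add: τ_n = τ₀ + n/σ².
So 1/σ₀² = 1/2.2931 − 30/73.2 = 0.436091 − 0.409836 = 0.026255.
Hence σ₀² = 1/0.026255 ≈ 38.1.

σ₀² = 38.1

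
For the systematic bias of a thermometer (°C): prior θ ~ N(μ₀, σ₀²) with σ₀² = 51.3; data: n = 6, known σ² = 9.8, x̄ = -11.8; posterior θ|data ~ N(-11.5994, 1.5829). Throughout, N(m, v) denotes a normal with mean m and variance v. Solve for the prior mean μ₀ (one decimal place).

μ₀ = -5.3

The posterior mean is a precision-weighted average: μ_n = (τ₀μ₀ + τ_data·x̄)/(τ₀+τ_data), with τ₀=1/σ₀² and τ_data=n/σ².
Here τ₀ = 1/51.3 = 0.019493 and τ_data = 6/9.8 = 0.612245, so τ_n = 0.631738.
Rearranging for μ₀: μ₀ = (μ_n·τ_n − τ_data·x̄)/τ₀ = (-11.5994·0.631738 − 0.612245·-11.8) / 0.019493 = -0.103291/0.019493 ≈ -5.3.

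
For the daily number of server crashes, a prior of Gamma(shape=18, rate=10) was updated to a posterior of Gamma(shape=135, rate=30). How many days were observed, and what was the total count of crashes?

A Gamma(α, β) prior (rate parametrization) on a Poisson rate with n observations summing to S gives posterior Gamma(α+S, β+n).
Matching: Σxᵢ = 135 − 18 = 117 and n = 30 − 10 = 20.

n = 20 days with total 117 crashes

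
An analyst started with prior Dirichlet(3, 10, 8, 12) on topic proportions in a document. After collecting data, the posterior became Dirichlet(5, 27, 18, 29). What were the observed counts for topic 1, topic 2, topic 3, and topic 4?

For a Dirichlet(α) prior with multinomial counts c, the posterior is Dirichlet(α + c) componentwise.
Counts are posterior − prior componentwise: 5−3=2, 27−10=17, 18−8=10, 29−12=17.

counts (2, 17, 10, 17)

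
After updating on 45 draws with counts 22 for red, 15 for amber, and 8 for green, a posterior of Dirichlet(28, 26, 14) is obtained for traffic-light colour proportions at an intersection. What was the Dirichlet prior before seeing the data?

Dirichlet(6, 11, 6)

For a Dirichlet(α) prior with multinomial counts c, the posterior is Dirichlet(α + c) componentwise.
Subtract each count from the matching posterior parameter: 28−22=6, 26−15=11, 14−8=6.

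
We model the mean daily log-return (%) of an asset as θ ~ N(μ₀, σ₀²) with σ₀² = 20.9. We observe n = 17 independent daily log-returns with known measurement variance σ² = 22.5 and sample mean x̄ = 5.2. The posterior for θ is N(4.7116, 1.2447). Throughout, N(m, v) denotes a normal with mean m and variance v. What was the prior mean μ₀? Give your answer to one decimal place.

With known observation variance, the Normal–Normal posterior has precision τ_n = τ₀ + n/σ² and mean μ_n = (τ₀μ₀ + (n/σ²)x̄)/τ_n.
Here τ₀ = 1/20.9 = 0.047847 and τ_data = 17/22.5 = 0.755556, so τ_n = 0.803403.
Rearranging for μ₀: μ₀ = (μ_n·τ_n − τ_data·x̄)/τ₀ = (4.7116·0.803403 − 0.755556·5.2) / 0.047847 = -0.143578/0.047847 ≈ -3.0.

μ₀ = -3.0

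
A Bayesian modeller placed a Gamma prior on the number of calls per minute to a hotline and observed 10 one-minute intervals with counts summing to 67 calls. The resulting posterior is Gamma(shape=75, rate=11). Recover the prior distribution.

Gamma(shape=8, rate=1)

Gamma–Poisson conjugacy: posterior shape = α + Σxᵢ, posterior rate = β + n.
So α = 75 − 67 = 8 and β = 11 − 10 = 1.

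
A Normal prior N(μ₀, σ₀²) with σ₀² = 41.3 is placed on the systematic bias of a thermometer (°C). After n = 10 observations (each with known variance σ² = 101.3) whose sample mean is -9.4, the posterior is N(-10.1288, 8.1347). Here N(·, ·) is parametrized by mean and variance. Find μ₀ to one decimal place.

The posterior mean is a precision-weighted average: μ_n = (τ₀μ₀ + τ_data·x̄)/(τ₀+τ_data), with τ₀=1/σ₀² and τ_data=n/σ².
Here τ₀ = 1/41.3 = 0.024213 and τ_data = 10/101.3 = 0.098717, so τ_n = 0.122930.
Rearranging for μ₀: μ₀ = (μ_n·τ_n − τ_data·x̄)/τ₀ = (-10.1288·0.122930 − 0.098717·-9.4) / 0.024213 = -0.317194/0.024213 ≈ -13.1.

μ₀ = -13.1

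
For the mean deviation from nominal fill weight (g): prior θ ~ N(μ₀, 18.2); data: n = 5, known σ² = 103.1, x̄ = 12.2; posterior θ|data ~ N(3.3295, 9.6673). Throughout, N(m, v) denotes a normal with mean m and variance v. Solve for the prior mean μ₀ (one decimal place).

With known observation variance, the Normal–Normal posterior has precision τ_n = τ₀ + n/σ² and mean μ_n = (τ₀μ₀ + (n/σ²)x̄)/τ_n.
Here τ₀ = 1/18.2 = 0.054945 and τ_data = 5/103.1 = 0.048497, so τ_n = 0.103442.
Rearranging for μ₀: μ₀ = (μ_n·τ_n − τ_data·x̄)/τ₀ = (3.3295·0.103442 − 0.048497·12.2) / 0.054945 = -0.247253/0.054945 ≈ -4.5.

μ₀ = -4.5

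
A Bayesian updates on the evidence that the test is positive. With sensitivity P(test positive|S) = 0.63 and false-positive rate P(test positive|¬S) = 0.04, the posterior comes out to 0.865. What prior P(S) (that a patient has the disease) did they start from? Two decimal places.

P(S) = 0.29

In odds form, posterior odds = prior odds × likelihood ratio, so prior odds = posterior odds ÷ LR.
Posterior odds = 0.865/(1−0.865) = 6.4074. LR = 0.63/0.04 = 15.7500.
Prior odds = 6.4074/15.7500 = 0.4068, so P(S) = 0.4068/(1+0.4068) ≈ 0.29.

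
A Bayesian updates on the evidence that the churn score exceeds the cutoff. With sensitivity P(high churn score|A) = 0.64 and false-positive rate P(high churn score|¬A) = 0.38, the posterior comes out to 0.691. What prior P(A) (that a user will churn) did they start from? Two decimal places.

In odds form, posterior odds = prior odds × likelihood ratio, so prior odds = posterior odds ÷ LR.
Posterior odds = 0.691/(1−0.691) = 2.2362. LR = 0.64/0.38 = 1.6842.
Prior odds = 2.2362/1.6842 = 1.3278, so P(A) = 1.3278/(1+1.3278) ≈ 0.57.

P(A) = 0.57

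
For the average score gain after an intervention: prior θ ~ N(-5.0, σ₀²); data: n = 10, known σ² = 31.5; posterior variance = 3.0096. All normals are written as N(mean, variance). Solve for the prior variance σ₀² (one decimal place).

For the Normal–Normal model with known σ², precisions add: τ_n = τ₀ + n/σ².
So 1/σ₀² = 1/3.0096 − 10/31.5 = 0.332270 − 0.317460 = 0.014810.
Hence σ₀² = 1/0.014810 ≈ 67.5.

σ₀² = 67.5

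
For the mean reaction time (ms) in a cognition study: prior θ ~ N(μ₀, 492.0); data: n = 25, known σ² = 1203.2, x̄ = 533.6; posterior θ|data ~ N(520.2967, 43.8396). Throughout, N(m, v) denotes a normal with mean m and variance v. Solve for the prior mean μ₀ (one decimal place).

μ₀ = 384.3

With known observation variance, the Normal–Normal posterior has precision τ_n = τ₀ + n/σ² and mean μ_n = (τ₀μ₀ + (n/σ²)x̄)/τ_n.
Here τ₀ = 1/492.0 = 0.002033 and τ_data = 25/1203.2 = 0.020778, so τ_n = 0.022811.
Rearranging for μ₀: μ₀ = (μ_n·τ_n − τ_data·x̄)/τ₀ = (520.2967·0.022811 − 0.020778·533.6) / 0.002033 = 0.781347/0.002033 ≈ 384.3.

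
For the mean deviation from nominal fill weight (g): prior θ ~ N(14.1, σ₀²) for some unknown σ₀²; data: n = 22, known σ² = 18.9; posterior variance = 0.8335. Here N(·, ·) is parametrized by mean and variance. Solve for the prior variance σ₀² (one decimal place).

σ₀² = 28.0

Posterior precision equals prior precision plus data precision: 1/σ_n² = 1/σ₀² + n/σ².
So 1/σ₀² = 1/0.8335 − 22/18.9 = 1.199760 − 1.164021 = 0.035739.
Hence σ₀² = 1/0.035739 ≈ 28.0.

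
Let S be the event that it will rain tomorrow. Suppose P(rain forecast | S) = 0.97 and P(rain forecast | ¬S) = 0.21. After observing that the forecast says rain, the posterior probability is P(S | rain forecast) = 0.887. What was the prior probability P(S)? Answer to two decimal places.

P(S) = 0.63

Bayes' rule in odds form gives O(S|E) = O(S)·[P(E|S)/P(E|¬S)], hence O(S) = O(S|E)/LR.
Posterior odds = 0.887/(1−0.887) = 7.8496. LR = 0.97/0.21 = 4.6190.
Prior odds = 7.8496/4.6190 = 1.6994, so P(S) = 1.6994/(1+1.6994) ≈ 0.63.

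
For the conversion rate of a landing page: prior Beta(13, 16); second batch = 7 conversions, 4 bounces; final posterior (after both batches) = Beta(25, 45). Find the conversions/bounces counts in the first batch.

5 conversions and 25 bounces

Sequential conjugate updates are equivalent to a single update on the pooled data, so total successes = posterior α − prior α and total failures = posterior β − prior β.
Total across both batches: 25−13=12 conversions, 45−16=29 bounces.
Subtract the second batch: 12−7=5 conversions and 29−4=25 bounces.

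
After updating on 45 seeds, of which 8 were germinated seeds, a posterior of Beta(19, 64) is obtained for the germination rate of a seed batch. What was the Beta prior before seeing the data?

Beta(11, 27)

A Beta(a, b) prior with s successes and f failures in binomial data gives a Beta(a+s, b+f) posterior.
So a = 19 − 8 = 11 and b = 64 − 37 = 27.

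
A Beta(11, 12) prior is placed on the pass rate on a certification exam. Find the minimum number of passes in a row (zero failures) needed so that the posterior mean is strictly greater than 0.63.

After k passes and 0 failures the posterior is Beta(11+k, 12), with mean (11+k)/(11+12+k).
Set (11+k)/(23+k) > 0.63 and solve: k > (0.63·23 − 11)/(1 − 0.63) = 9.432.
The smallest integer exceeding 9.432 is 10, and checking k=10: (21)/(33) = 0.6364 > 0.63.

k = 10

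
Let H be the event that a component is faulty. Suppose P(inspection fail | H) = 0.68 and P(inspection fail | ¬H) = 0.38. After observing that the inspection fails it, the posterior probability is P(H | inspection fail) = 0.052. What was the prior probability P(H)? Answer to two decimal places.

P(H) = 0.03

In odds form, posterior odds = prior odds × likelihood ratio, so prior odds = posterior odds ÷ LR.
Posterior odds = 0.052/(1−0.052) = 0.0549. LR = 0.68/0.38 = 1.7895.
Prior odds = 0.0549/1.7895 = 0.0307, so P(H) = 0.0307/(1+0.0307) ≈ 0.03.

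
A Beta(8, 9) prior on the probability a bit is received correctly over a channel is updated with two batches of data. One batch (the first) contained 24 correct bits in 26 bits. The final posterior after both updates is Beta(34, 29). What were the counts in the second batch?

Sequential conjugate updates are equivalent to a single update on the pooled data, so total successes = posterior α − prior α and total failures = posterior β − prior β.
Total across both batches: 34−8=26 correct bits, 29−9=20 errors.
Subtract the first batch: 26−24=2 correct bits and 20−2=18 errors.

2 correct bits and 18 errors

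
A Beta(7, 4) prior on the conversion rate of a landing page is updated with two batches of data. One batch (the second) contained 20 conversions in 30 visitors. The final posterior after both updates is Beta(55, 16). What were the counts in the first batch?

Because Beta–binomial updating is additive in the counts, the combined data contributed (α_post−α_prior, β_post−β_prior) successes and failures.
Total across both batches: 55−7=48 conversions, 16−4=12 bounces.
Subtract the second batch: 48−20=28 conversions and 12−10=2 bounces.

28 conversions and 2 bounces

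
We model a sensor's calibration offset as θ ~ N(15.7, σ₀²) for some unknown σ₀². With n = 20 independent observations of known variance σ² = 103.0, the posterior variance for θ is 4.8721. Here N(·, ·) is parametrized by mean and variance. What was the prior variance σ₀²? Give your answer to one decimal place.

σ₀² = 90.3

For the Normal–Normal model with known σ², precisions add: τ_n = τ₀ + n/σ².
So 1/σ₀² = 1/4.8721 − 20/103.0 = 0.205250 − 0.194175 = 0.011075.
Hence σ₀² = 1/0.011075 ≈ 90.3.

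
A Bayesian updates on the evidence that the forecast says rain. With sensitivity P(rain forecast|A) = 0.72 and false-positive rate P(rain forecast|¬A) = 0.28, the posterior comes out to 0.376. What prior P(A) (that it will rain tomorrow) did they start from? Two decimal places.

Bayes' rule in odds form gives O(A|E) = O(A)·[P(E|A)/P(E|¬A)], hence O(A) = O(A|E)/LR.
Posterior odds = 0.376/(1−0.376) = 0.6026. LR = 0.72/0.28 = 2.5714.
Prior odds = 0.6026/2.5714 = 0.2343, so P(A) = 0.2343/(1+0.2343) ≈ 0.19.

P(A) = 0.19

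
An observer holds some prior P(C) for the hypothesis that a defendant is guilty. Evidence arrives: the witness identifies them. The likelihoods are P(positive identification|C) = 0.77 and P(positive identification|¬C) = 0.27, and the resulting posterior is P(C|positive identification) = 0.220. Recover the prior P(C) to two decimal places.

In odds form, posterior odds = prior odds × likelihood ratio, so prior odds = posterior odds ÷ LR.
Posterior odds = 0.220/(1−0.220) = 0.2821. LR = 0.77/0.27 = 2.8519.
Prior odds = 0.2821/2.8519 = 0.0989, so P(C) = 0.0989/(1+0.0989) ≈ 0.09.

P(C) = 0.09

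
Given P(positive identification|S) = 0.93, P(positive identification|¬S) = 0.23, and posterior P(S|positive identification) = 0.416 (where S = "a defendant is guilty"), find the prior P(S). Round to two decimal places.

P(S) = 0.15

Bayes' rule in odds form gives O(S|E) = O(S)·[P(E|S)/P(E|¬S)], hence O(S) = O(S|E)/LR.
Posterior odds = 0.416/(1−0.416) = 0.7123. LR = 0.93/0.23 = 4.0435.
Prior odds = 0.7123/4.0435 = 0.1762, so P(S) = 0.1762/(1+0.1762) ≈ 0.15.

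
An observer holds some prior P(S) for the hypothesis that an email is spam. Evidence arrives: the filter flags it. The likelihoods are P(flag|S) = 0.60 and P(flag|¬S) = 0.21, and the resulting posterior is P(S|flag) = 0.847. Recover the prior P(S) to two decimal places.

P(S) = 0.66

Bayes' rule in odds form gives O(S|E) = O(S)·[P(E|S)/P(E|¬S)], hence O(S) = O(S|E)/LR.
Posterior odds = 0.847/(1−0.847) = 5.5359. LR = 0.60/0.21 = 2.8571.
Prior odds = 5.5359/2.8571 = 1.9376, so P(S) = 1.9376/(1+1.9376) ≈ 0.66.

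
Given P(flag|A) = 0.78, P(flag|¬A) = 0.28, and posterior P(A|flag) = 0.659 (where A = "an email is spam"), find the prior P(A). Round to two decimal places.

Bayes' rule in odds form gives O(A|E) = O(A)·[P(E|A)/P(E|¬A)], hence O(A) = O(A|E)/LR.
Posterior odds = 0.659/(1−0.659) = 1.9326. LR = 0.78/0.28 = 2.7857.
Prior odds = 1.9326/2.7857 = 0.6938, so P(A) = 0.6938/(1+0.6938) ≈ 0.41.

P(A) = 0.41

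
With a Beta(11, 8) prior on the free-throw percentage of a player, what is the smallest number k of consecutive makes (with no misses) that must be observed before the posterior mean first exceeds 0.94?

k = 115

After k makes and 0 misses the posterior is Beta(11+k, 8), with mean (11+k)/(11+8+k).
Set (11+k)/(19+k) > 0.94 and solve: k > (0.94·19 − 11)/(1 − 0.94) = 114.333.
The smallest integer exceeding 114.333 is 115, and checking k=115: (126)/(134) = 0.9403 > 0.94.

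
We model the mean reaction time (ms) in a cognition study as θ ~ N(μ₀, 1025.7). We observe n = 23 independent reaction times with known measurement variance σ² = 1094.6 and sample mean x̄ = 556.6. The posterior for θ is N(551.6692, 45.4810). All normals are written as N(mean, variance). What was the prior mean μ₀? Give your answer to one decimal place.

The posterior mean is a precision-weighted average: μ_n = (τ₀μ₀ + τ_data·x̄)/(τ₀+τ_data), with τ₀=1/σ₀² and τ_data=n/σ².
Here τ₀ = 1/1025.7 = 0.000975 and τ_data = 23/1094.6 = 0.021012, so τ_n = 0.021987.
Rearranging for μ₀: μ₀ = (μ_n·τ_n − τ_data·x̄)/τ₀ = (551.6692·0.021987 − 0.021012·556.6) / 0.000975 = 0.434272/0.000975 ≈ 445.4.

μ₀ = 445.4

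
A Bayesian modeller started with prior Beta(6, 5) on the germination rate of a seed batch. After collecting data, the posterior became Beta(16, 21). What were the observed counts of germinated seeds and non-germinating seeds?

Under Beta–binomial conjugacy the posterior parameters are (α+s, β+f).
So s = 16 − 6 = 10 and f = 21 − 5 = 16.

10 germinated seeds and 16 non-germinating seeds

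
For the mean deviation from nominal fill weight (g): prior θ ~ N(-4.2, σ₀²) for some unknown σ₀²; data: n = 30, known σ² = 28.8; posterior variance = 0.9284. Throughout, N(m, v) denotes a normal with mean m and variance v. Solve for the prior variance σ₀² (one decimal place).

For the Normal–Normal model with known σ², precisions add: τ_n = τ₀ + n/σ².
So 1/σ₀² = 1/0.9284 − 30/28.8 = 1.077122 − 1.041667 = 0.035455.
Hence σ₀² = 1/0.035455 ≈ 28.2.

σ₀² = 28.2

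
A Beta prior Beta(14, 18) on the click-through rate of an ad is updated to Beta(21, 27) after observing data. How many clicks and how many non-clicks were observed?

7 clicks and 9 non-clicks

A Beta(α, β) prior with s successes and f failures in binomial data gives a Beta(α+s, β+f) posterior.
Match parameters: s=21−14=7, f=27−18=9.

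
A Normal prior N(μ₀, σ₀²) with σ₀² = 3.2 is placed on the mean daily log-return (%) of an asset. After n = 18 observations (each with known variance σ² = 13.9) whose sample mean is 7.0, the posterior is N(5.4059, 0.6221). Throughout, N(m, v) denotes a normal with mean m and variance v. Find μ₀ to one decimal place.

μ₀ = -1.2

With known observation variance, the Normal–Normal posterior has precision τ_n = τ₀ + n/σ² and mean μ_n = (τ₀μ₀ + (n/σ²)x̄)/τ_n.
Here τ₀ = 1/3.2 = 0.312500 and τ_data = 18/13.9 = 1.294964, so τ_n = 1.607464.
Rearranging for μ₀: μ₀ = (μ_n·τ_n − τ_data·x̄)/τ₀ = (5.4059·1.607464 − 1.294964·7.0) / 0.312500 = -0.374958/0.312500 ≈ -1.2.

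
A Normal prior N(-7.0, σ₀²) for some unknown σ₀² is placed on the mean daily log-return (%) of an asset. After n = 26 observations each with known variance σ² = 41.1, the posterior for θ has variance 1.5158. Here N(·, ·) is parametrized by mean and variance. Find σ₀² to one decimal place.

Posterior precision equals prior precision plus data precision: 1/σ_n² = 1/σ₀² + n/σ².
So 1/σ₀² = 1/1.5158 − 26/41.1 = 0.659718 − 0.632603 = 0.027115.
Hence σ₀² = 1/0.027115 ≈ 36.9.

σ₀² = 36.9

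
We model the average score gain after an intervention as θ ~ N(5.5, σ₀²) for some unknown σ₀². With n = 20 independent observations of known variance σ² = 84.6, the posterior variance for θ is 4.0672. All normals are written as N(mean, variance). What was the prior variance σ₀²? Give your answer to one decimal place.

σ₀² = 105.7

For the Normal–Normal model with known σ², precisions add: τ_n = τ₀ + n/σ².
So 1/σ₀² = 1/4.0672 − 20/84.6 = 0.245869 − 0.236407 = 0.009462.
Hence σ₀² = 1/0.009462 ≈ 105.7.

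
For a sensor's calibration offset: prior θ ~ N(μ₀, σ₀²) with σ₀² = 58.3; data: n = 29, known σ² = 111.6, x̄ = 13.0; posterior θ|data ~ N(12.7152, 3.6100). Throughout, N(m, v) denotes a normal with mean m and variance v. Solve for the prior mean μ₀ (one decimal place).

μ₀ = 8.4

The posterior mean is a precision-weighted average: μ_n = (τ₀μ₀ + τ_data·x̄)/(τ₀+τ_data), with τ₀=1/σ₀² and τ_data=n/σ².
Here τ₀ = 1/58.3 = 0.017153 and τ_data = 29/111.6 = 0.259857, so τ_n = 0.277010.
Rearranging for μ₀: μ₀ = (μ_n·τ_n − τ_data·x̄)/τ₀ = (12.7152·0.277010 − 0.259857·13.0) / 0.017153 = 0.144097/0.017153 ≈ 8.4.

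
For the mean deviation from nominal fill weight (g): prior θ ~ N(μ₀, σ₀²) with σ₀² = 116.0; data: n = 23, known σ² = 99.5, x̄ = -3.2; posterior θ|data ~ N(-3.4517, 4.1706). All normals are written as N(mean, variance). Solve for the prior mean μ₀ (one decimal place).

μ₀ = -10.2

The posterior mean is a precision-weighted average: μ_n = (τ₀μ₀ + τ_data·x̄)/(τ₀+τ_data), with τ₀=1/σ₀² and τ_data=n/σ².
Here τ₀ = 1/116.0 = 0.008621 and τ_data = 23/99.5 = 0.231156, so τ_n = 0.239777.
Rearranging for μ₀: μ₀ = (μ_n·τ_n − τ_data·x̄)/τ₀ = (-3.4517·0.239777 − 0.231156·-3.2) / 0.008621 = -0.087939/0.008621 ≈ -10.2.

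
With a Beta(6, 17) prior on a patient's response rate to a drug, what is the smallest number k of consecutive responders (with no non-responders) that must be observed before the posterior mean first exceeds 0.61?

k = 21

After k responders and 0 non-responders the posterior is Beta(6+k, 17), with mean (6+k)/(6+17+k).
Set (6+k)/(23+k) > 0.61 and solve: k > (0.61·23 − 6)/(1 − 0.61) = 20.590.
The smallest integer exceeding 20.590 is 21, and checking k=21: (27)/(44) = 0.6136 > 0.61.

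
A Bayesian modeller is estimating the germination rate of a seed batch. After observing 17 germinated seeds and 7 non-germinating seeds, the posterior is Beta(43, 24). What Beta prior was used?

Beta(26, 17)

Beta is conjugate to the binomial likelihood: posterior = Beta(α+s, β+f).
Subtract the data counts: 43−17=26, 24−7=17.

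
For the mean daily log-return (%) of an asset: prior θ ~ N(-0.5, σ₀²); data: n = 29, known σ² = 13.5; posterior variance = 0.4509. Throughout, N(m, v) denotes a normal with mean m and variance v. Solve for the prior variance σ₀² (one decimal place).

σ₀² = 14.4

Posterior precision equals prior precision plus data precision: 1/σ_n² = 1/σ₀² + n/σ².
So 1/σ₀² = 1/0.4509 − 29/13.5 = 2.217787 − 2.148148 = 0.069639.
Hence σ₀² = 1/0.069639 ≈ 14.4.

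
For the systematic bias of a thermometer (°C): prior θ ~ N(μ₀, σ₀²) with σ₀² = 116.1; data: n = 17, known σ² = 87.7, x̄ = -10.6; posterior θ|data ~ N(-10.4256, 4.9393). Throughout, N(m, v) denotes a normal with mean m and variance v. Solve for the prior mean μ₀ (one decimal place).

μ₀ = -6.5

With known observation variance, the Normal–Normal posterior has precision τ_n = τ₀ + n/σ² and mean μ_n = (τ₀μ₀ + (n/σ²)x̄)/τ_n.
Here τ₀ = 1/116.1 = 0.008613 and τ_data = 17/87.7 = 0.193843, so τ_n = 0.202456.
Rearranging for μ₀: μ₀ = (μ_n·τ_n − τ_data·x̄)/τ₀ = (-10.4256·0.202456 − 0.193843·-10.6) / 0.008613 = -0.055989/0.008613 ≈ -6.5.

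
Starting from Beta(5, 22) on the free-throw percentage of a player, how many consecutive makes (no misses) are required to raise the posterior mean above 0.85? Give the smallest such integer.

k = 120

After k makes and 0 misses the posterior is Beta(5+k, 22), with mean (5+k)/(5+22+k).
Set (5+k)/(27+k) > 0.85 and solve: k > (0.85·27 − 5)/(1 − 0.85) = 119.667.
The smallest integer exceeding 119.667 is 120, and checking k=120: (125)/(147) = 0.8503 > 0.85.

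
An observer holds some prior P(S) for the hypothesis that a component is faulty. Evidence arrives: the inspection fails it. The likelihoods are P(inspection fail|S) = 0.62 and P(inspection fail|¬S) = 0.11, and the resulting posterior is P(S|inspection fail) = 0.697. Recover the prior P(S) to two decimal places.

In odds form, posterior odds = prior odds × likelihood ratio, so prior odds = posterior odds ÷ LR.
Posterior odds = 0.697/(1−0.697) = 2.3003. LR = 0.62/0.11 = 5.6364.
Prior odds = 2.3003/5.6364 = 0.4081, so P(S) = 0.4081/(1+0.4081) ≈ 0.29.

P(S) = 0.29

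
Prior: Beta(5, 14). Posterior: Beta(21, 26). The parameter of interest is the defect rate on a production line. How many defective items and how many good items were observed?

16 defective items and 12 good items

A Beta(α, β) prior with s successes and f failures in binomial data gives a Beta(α+s, β+f) posterior.
So s = 21 − 5 = 16 and f = 26 − 14 = 12.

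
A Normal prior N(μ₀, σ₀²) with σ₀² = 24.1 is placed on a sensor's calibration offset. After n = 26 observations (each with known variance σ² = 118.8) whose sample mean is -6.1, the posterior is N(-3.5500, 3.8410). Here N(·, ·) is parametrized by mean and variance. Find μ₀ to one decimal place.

μ₀ = 9.9

The posterior mean is a precision-weighted average: μ_n = (τ₀μ₀ + τ_data·x̄)/(τ₀+τ_data), with τ₀=1/σ₀² and τ_data=n/σ².
Here τ₀ = 1/24.1 = 0.041494 and τ_data = 26/118.8 = 0.218855, so τ_n = 0.260349.
Rearranging for μ₀: μ₀ = (μ_n·τ_n − τ_data·x̄)/τ₀ = (-3.5500·0.260349 − 0.218855·-6.1) / 0.041494 = 0.410777/0.041494 ≈ 9.9.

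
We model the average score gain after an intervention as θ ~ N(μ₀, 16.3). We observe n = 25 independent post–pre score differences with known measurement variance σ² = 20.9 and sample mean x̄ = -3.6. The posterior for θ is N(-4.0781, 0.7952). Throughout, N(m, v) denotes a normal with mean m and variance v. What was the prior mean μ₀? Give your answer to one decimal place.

μ₀ = -13.4

With known observation variance, the Normal–Normal posterior has precision τ_n = τ₀ + n/σ² and mean μ_n = (τ₀μ₀ + (n/σ²)x̄)/τ_n.
Here τ₀ = 1/16.3 = 0.061350 and τ_data = 25/20.9 = 1.196172, so τ_n = 1.257522.
Rearranging for μ₀: μ₀ = (μ_n·τ_n − τ_data·x̄)/τ₀ = (-4.0781·1.257522 − 1.196172·-3.6) / 0.061350 = -0.822081/0.061350 ≈ -13.4.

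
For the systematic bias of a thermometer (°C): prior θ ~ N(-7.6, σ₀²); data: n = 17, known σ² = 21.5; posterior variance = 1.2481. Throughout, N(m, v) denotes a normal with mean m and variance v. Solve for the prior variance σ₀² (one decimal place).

σ₀² = 95.1

For the Normal–Normal model with known σ², precisions add: τ_n = τ₀ + n/σ².
So 1/σ₀² = 1/1.2481 − 17/21.5 = 0.801218 − 0.790698 = 0.010520.
Hence σ₀² = 1/0.010520 ≈ 95.1.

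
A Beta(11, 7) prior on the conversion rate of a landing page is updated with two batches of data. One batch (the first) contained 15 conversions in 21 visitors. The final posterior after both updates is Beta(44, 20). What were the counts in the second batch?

Because Beta–binomial updating is additive in the counts, the combined data contributed (α_post−α_prior, β_post−β_prior) successes and failures.
Total across both batches: 44−11=33 conversions, 20−7=13 bounces.
Subtract the first batch: 33−15=18 conversions and 13−6=7 bounces.

18 conversions and 7 bounces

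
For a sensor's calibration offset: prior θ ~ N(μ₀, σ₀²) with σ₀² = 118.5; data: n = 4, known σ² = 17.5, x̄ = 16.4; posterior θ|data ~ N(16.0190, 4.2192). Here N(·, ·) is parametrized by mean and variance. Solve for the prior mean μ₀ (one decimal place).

μ₀ = 5.7

The posterior mean is a precision-weighted average: μ_n = (τ₀μ₀ + τ_data·x̄)/(τ₀+τ_data), with τ₀=1/σ₀² and τ_data=n/σ².
Here τ₀ = 1/118.5 = 0.008439 and τ_data = 4/17.5 = 0.228571, so τ_n = 0.237010.
Rearranging for μ₀: μ₀ = (μ_n·τ_n − τ_data·x̄)/τ₀ = (16.0190·0.237010 − 0.228571·16.4) / 0.008439 = 0.048099/0.008439 ≈ 5.7.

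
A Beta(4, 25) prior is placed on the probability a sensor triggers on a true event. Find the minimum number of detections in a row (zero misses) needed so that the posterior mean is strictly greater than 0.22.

k = 4

After k detections and 0 misses the posterior is Beta(4+k, 25), with mean (4+k)/(4+25+k).
Set (4+k)/(29+k) > 0.22 and solve: k > (0.22·29 − 4)/(1 − 0.22) = 3.051.
The smallest integer exceeding 3.051 is 4, and checking k=4: (8)/(33) = 0.2424 > 0.22.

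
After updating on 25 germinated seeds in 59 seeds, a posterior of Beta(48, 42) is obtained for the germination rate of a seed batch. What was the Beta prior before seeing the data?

Beta(23, 8)

A Beta(a, b) prior with s successes and f failures in binomial data gives a Beta(a+s, b+f) posterior.
Subtract the data counts: 48−25=23, 42−34=8.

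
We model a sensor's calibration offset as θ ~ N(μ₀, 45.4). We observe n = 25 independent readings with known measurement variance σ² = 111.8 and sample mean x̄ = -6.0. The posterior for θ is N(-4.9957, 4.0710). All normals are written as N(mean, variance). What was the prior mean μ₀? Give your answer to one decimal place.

μ₀ = 5.2

The posterior mean is a precision-weighted average: μ_n = (τ₀μ₀ + τ_data·x̄)/(τ₀+τ_data), with τ₀=1/σ₀² and τ_data=n/σ².
Here τ₀ = 1/45.4 = 0.022026 and τ_data = 25/111.8 = 0.223614, so τ_n = 0.245640.
Rearranging for μ₀: μ₀ = (μ_n·τ_n − τ_data·x̄)/τ₀ = (-4.9957·0.245640 − 0.223614·-6.0) / 0.022026 = 0.114540/0.022026 ≈ 5.2.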